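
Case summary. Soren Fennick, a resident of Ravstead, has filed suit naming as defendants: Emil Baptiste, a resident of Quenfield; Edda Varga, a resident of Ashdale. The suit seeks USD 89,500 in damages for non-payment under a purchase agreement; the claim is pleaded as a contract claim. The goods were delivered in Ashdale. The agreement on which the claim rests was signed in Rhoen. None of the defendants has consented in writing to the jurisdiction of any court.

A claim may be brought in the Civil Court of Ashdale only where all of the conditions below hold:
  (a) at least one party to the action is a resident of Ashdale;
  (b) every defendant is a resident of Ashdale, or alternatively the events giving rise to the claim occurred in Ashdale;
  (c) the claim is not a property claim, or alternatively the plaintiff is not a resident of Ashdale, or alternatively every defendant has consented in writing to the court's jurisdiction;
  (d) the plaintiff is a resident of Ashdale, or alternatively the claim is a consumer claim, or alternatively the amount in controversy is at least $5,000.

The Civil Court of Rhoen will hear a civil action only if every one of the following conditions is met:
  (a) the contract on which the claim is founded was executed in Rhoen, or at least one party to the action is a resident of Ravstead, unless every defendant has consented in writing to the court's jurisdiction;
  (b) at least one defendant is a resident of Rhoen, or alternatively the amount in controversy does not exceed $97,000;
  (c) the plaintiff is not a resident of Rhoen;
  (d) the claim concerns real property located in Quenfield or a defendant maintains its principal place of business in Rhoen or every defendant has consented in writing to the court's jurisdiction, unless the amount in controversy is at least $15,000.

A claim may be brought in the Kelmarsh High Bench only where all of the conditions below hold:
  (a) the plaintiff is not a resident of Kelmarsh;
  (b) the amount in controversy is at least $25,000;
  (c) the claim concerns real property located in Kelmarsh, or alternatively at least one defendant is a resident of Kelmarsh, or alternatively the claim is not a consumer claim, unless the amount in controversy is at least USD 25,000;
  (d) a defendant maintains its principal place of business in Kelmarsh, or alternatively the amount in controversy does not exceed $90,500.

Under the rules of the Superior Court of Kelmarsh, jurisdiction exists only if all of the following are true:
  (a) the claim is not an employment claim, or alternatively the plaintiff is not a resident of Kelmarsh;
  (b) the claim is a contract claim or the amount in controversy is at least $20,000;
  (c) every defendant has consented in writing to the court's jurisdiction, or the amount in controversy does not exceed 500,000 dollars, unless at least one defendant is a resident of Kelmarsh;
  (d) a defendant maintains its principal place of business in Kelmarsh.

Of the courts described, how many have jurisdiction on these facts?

3

The Civil Court of Ashdale:
  (a) Edda Varga resides in Ashdale. Met.
  (b) The operative events occurred in Ashdale, so one alternative holds. Met.
  (c) The claim is a contract claim, not a property claim, so this disjunct is met. Met.
  (d) The amount in controversy is USD 89,500, which meets the 5,000 dollars floor, which satisfies one of the alternatives. Met.
  → All conditions met; jurisdiction exists.
The Civil Court of Rhoen:
  (a) The contract was executed in Rhoen, which satisfies one of the alternatives. Condition met.
  (b) The amount in controversy is $89,500, within the USD 97,000 ceiling, so this disjunct is met. Met.
  (c) The plaintiff resides in Ravstead, which is not Rhoen. Satisfied.
  (d) The claim does not concern real property; no defendant is a corporation; no such written consent has been filed — none of the alternatives is met. But the amount in controversy is USD 89,500, which meets the 15,000 dollars floor, and the 'unless' clause therefore excuses the requirement. Met.
  → Every requirement is satisfied — jurisdiction.
The Kelmarsh High Bench:
  (a) The plaintiff resides in Ravstead, which is not Kelmarsh. Condition met.
  (b) The amount in controversy is USD 89,500, which meets the 25,000 dollars floor. Met.
  (c) The claim is a contract claim, not a consumer claim, so this disjunct is met. Met.
  (d) The amount in controversy is 89,500 dollars, within the 90,500 dollars ceiling, so one alternative holds. Met.
  → All conditions met; jurisdiction exists.
The Superior Court of Kelmarsh:
  (a) The claim is a contract claim, not an employment claim, which satisfies one of the alternatives. Condition met.
  (b) The claim is a contract claim, so this disjunct is met. Met.
  (c) The amount in controversy is 89,500 dollars, within the $500,000 ceiling, so this disjunct is met. Condition met.
  (d) No defendant is a corporation. Condition not met.
  → The court lacks jurisdiction.
Courts with jurisdiction: the Civil Court of Ashdale, the Civil Court of Rhoen, the Kelmarsh High Bench — 3 in total.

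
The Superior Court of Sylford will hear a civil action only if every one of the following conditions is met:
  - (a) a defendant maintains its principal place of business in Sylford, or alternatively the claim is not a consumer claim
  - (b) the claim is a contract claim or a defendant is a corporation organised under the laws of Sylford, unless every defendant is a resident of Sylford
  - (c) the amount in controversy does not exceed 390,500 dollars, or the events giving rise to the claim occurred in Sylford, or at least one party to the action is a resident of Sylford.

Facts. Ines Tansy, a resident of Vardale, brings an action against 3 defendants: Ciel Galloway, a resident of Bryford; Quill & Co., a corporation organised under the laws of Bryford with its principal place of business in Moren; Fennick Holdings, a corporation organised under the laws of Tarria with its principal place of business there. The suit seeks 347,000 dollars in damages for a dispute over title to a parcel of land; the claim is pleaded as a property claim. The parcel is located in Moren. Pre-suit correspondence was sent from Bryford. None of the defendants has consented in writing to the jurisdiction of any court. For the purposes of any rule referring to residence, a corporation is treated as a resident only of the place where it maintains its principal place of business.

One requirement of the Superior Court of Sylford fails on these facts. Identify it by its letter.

The Superior Court of Sylford:
  (a) The claim is a property claim, not a consumer claim, so this disjunct is met. Met.
  (b) The claim is a property claim, not a contract claim; the corporate defendant(s) are organised in Bryford, Tarria, not Sylford — none of the alternatives is met. Nor does the 'unless' clause help: the defendants reside as follows — Ciel Galloway in Bryford, Quill & Co. in Moren, Fennick Holdings in Tarria — not all in Sylford. Condition not met.
  (c) The amount in controversy is 347,000 dollars, within the 390,500 dollars ceiling, so this disjunct is met. Condition met.
Only condition (b) fails.

(b)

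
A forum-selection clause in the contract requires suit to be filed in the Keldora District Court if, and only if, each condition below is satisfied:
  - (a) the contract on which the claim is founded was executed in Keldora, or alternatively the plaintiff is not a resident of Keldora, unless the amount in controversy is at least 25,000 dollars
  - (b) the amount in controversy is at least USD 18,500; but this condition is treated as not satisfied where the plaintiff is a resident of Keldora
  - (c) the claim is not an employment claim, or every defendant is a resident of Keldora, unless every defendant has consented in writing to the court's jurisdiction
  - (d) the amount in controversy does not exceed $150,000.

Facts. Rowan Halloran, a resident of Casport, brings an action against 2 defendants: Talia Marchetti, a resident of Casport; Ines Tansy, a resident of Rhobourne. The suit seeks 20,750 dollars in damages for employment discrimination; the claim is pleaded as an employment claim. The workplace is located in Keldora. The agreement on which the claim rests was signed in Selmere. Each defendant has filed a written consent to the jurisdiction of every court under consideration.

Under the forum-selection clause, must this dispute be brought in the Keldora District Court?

Yes

The Keldora District Court:
  (a) The plaintiff resides in Casport, which is not Keldora — that alternative is enough. Condition met.
  (b) The amount in controversy is $20,750, which meets the USD 18,500 floor. The exception is not triggered, since the plaintiff resides in Casport, not Keldora. Condition met.
  (c) The claim is an employment claim; the defendants reside as follows — Talia Marchetti in Casport, Ines Tansy in Rhobourne — not all in Keldora — none of the alternatives is met. But every defendant has filed written consent, and the 'unless' clause therefore excuses the requirement. Condition met.
  (d) The amount in controversy is $20,750, within the USD 150,000 ceiling. Satisfied.
  → The clause applies.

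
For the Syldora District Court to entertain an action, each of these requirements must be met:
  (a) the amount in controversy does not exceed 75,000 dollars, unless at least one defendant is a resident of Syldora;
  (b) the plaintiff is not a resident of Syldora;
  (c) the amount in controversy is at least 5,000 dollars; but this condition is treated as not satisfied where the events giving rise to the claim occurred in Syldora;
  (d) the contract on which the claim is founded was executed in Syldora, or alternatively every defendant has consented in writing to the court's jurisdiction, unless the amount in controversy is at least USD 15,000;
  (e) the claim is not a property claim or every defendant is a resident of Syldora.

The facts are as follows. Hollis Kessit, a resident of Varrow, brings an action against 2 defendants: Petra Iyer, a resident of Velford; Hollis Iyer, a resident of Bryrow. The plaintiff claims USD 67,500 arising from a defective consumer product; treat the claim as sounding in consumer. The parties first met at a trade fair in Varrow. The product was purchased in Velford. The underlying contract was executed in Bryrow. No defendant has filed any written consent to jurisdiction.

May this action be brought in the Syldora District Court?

The Syldora District Court:
  (a) The amount in controversy is USD 67,500, within the USD 75,000 ceiling. Met.
  (b) The plaintiff resides in Varrow, which is not Syldora. Satisfied.
  (c) The amount in controversy is $67,500, which meets the $5,000 floor. And the carve-out is inapplicable — the operative events occurred in Velford, not Syldora. Satisfied.
  (d) The contract was executed in Bryrow, not Syldora; no such written consent has been filed — every alternative fails. However, the amount in controversy is $67,500, which meets the 15,000 dollars floor, so the 'unless' proviso supplies this condition. Met.
  (e) The claim is a consumer claim, not a property claim, so one alternative holds. Met.
  → All conditions met; jurisdiction exists.

Yes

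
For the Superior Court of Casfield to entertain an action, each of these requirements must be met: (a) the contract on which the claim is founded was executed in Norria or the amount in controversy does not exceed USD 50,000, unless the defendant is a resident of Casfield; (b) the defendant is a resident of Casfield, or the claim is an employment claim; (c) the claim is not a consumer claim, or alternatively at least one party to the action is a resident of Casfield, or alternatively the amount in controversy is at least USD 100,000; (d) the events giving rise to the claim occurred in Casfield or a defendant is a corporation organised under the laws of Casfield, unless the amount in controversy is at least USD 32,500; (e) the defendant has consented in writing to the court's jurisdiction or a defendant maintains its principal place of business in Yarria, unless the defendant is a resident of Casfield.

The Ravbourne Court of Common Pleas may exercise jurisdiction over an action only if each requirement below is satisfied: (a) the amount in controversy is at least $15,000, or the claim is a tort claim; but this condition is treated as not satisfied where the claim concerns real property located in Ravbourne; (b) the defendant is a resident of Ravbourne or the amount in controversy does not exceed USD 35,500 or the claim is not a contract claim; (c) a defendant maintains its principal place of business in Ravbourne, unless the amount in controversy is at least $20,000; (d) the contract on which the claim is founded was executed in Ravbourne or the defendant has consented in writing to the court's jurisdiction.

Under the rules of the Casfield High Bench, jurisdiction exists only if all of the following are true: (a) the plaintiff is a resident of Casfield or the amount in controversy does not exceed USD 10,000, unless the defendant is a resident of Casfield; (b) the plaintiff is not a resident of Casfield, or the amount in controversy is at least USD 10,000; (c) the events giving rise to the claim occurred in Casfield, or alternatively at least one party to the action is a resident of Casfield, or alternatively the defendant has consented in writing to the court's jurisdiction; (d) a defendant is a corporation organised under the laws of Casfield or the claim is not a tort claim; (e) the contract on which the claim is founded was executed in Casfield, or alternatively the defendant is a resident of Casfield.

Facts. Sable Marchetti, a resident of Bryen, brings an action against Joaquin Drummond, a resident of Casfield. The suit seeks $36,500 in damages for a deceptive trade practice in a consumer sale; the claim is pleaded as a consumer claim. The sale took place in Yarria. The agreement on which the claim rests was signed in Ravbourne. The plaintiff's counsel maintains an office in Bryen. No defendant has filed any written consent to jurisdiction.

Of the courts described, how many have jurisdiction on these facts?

The Superior Court of Casfield:
  (a) The amount in controversy is USD 36,500, within the $50,000 ceiling — that alternative is enough. Condition met.
  (b) The defendant resides in Casfield — that alternative is enough. Condition met.
  (c) Joaquin Drummond resides in Casfield — that alternative is enough. Condition met.
  (d) The operative events occurred in Yarria, not Casfield; no defendant is a corporation — none of the alternatives is met. However, the amount in controversy is $36,500, which meets the 32,500 dollars floor, so the 'unless' proviso supplies this condition. Condition met.
  (e) No such written consent has been filed; no defendant is a corporation — none of the alternatives is met. However, the defendant resides in Casfield, so the 'unless' proviso supplies this condition. Satisfied.
  → The court has jurisdiction.
The Ravbourne Court of Common Pleas:
  (a) The amount in controversy is $36,500, which meets the 15,000 dollars floor, which satisfies one of the alternatives. The exception is not triggered, since the claim does not concern real property. Met.
  (b) The claim is a consumer claim, not a contract claim, so this disjunct is met. Met.
  (c) No defendant is a corporation. But the amount in controversy is $36,500, which meets the USD 20,000 floor, and the 'unless' clause therefore excuses the requirement. Condition met.
  (d) The contract was executed in Ravbourne, which satisfies one of the alternatives. Condition met.
  → All conditions met; jurisdiction exists.
The Casfield High Bench:
  (a) The plaintiff resides in Bryen, not Casfield; the amount in controversy is $36,500, above the $10,000 ceiling — no alternative holds. But the defendant resides in Casfield, and the 'unless' clause therefore excuses the requirement. Condition met.
  (b) The plaintiff resides in Bryen, which is not Casfield — that alternative is enough. Satisfied.
  (c) Joaquin Drummond resides in Casfield, which satisfies one of the alternatives. Met.
  (d) The claim is a consumer claim, not a tort claim — that alternative is enough. Condition met.
  (e) The defendant resides in Casfield — that alternative is enough. Met.
  → All conditions met; jurisdiction exists.
Courts with jurisdiction: the Superior Court of Casfield, the Ravbourne Court of Common Pleas, the Casfield High Bench — 3 in total.

3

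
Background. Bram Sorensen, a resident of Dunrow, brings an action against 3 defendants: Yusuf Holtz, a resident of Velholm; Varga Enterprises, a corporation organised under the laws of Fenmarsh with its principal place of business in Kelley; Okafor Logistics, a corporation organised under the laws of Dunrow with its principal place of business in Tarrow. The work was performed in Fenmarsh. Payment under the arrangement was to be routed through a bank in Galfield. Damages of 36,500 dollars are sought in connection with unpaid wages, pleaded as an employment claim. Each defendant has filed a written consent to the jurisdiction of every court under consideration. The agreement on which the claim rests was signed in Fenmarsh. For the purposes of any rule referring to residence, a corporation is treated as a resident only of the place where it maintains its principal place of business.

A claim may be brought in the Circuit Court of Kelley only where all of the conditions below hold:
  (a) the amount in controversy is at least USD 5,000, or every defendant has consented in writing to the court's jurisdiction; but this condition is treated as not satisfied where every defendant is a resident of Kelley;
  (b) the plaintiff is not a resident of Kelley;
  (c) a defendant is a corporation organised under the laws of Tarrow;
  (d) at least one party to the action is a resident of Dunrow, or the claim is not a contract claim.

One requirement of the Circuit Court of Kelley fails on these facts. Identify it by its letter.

The Circuit Court of Kelley:
  (a) The amount in controversy is USD 36,500, which meets the 5,000 dollars floor, so this disjunct is met. The carve-out does not apply: the defendants reside as follows — Yusuf Holtz in Velholm, Varga Enterprises in Kelley, Okafor Logistics in Tarrow — not all in Kelley. Met.
  (b) The plaintiff resides in Dunrow, which is not Kelley. Condition met.
  (c) The corporate defendant(s) are organised in Dunrow, Fenmarsh, not Tarrow. Condition not met.
  (d) Bram Sorensen resides in Dunrow, so one alternative holds. Condition met.
Only condition (c) fails.

(c)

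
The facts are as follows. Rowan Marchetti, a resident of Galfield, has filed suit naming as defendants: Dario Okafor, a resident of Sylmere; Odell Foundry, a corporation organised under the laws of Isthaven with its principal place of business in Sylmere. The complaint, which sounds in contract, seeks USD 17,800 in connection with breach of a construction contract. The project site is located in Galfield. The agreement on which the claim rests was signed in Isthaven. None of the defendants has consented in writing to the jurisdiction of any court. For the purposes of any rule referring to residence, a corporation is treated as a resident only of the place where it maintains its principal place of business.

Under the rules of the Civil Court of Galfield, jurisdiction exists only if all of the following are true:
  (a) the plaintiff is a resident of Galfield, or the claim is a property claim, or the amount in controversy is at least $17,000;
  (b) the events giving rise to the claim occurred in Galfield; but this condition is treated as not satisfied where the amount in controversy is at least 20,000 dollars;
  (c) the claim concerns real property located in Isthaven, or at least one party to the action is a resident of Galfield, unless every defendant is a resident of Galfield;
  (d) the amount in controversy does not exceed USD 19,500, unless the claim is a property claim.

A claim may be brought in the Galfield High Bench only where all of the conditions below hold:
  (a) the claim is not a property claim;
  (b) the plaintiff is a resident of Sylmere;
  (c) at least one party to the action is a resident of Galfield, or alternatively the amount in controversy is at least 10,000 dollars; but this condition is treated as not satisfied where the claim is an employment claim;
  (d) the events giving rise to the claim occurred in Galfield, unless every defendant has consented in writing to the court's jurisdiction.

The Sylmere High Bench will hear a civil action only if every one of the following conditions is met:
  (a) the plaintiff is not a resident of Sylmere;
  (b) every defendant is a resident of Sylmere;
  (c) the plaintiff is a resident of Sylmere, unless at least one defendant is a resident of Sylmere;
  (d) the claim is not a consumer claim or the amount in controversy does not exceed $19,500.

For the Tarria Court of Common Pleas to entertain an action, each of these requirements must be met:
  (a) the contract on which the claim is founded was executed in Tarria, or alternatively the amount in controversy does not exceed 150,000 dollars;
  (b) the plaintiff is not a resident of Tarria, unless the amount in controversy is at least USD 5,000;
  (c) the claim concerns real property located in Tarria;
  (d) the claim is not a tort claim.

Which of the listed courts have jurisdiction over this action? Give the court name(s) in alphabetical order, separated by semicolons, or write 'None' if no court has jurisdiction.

The Civil Court of Galfield:
  (a) The plaintiff resides in Galfield — that alternative is enough. Condition met.
  (b) The operative events occurred in Galfield. The exception is not triggered, since the amount in controversy is $17,800, below the USD 20,000 floor. Met.
  (c) Rowan Marchetti resides in Galfield, which satisfies one of the alternatives. Met.
  (d) The amount in controversy is USD 17,800, within the $19,500 ceiling. Condition met.
  → Every requirement is satisfied — jurisdiction.
The Galfield High Bench:
  (a) The claim is a contract claim, not a property claim. Satisfied.
  (b) The plaintiff resides in Galfield, not Sylmere. Condition not met.
  (c) Rowan Marchetti resides in Galfield, so one alternative holds. The carve-out does not apply: the claim is a contract claim, not an employment claim. Condition met.
  (d) The operative events occurred in Galfield. Satisfied.
  → No jurisdiction.
The Sylmere High Bench:
  (a) The plaintiff resides in Galfield, which is not Sylmere. Condition met.
  (b) The defendants reside as follows — Dario Okafor in Sylmere, Odell Foundry in Sylmere — all in Sylmere. Satisfied.
  (c) The plaintiff resides in Galfield, not Sylmere. However, Dario Okafor resides in Sylmere, so the 'unless' proviso supplies this condition. Satisfied.
  (d) The claim is a contract claim, not a consumer claim, so one alternative holds. Satisfied.
  → Jurisdiction lies.
The Tarria Court of Common Pleas:
  (a) The amount in controversy is 17,800 dollars, within the USD 150,000 ceiling — that alternative is enough. Condition met.
  (b) The plaintiff resides in Galfield, which is not Tarria. Satisfied.
  (c) The claim does not concern real property. Not met.
  (d) The claim is a contract claim, not a tort claim. Condition met.
  → At least one condition fails; no jurisdiction.

the Civil Court of Galfield; the Sylmere High Bench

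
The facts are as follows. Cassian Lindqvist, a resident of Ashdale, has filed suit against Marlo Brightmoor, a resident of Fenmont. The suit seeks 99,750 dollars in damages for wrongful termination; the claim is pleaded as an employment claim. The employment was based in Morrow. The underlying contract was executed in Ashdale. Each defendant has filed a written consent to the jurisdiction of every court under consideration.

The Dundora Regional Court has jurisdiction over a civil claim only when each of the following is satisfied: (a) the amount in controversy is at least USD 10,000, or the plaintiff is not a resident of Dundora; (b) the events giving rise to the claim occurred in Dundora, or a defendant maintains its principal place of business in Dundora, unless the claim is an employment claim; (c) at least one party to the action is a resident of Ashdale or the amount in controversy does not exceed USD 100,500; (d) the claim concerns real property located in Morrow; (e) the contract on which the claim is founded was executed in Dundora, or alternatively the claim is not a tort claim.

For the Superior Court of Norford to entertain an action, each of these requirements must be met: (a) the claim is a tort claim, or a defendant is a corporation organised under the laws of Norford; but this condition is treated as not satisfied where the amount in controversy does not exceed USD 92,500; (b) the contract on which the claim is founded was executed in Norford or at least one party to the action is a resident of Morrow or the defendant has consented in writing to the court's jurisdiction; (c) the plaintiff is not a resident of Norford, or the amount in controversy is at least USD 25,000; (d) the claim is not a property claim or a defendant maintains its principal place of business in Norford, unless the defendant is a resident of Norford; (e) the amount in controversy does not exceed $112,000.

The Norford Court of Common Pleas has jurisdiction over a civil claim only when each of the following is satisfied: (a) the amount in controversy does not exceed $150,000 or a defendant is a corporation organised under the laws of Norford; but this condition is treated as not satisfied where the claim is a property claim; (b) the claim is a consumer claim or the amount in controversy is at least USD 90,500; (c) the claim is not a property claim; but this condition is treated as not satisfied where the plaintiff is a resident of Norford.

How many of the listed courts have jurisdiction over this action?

1

The Dundora Regional Court:
  (a) The amount in controversy is 99,750 dollars, which meets the $10,000 floor, so one alternative holds. Satisfied.
  (b) The operative events occurred in Morrow, not Dundora; no defendant is a corporation — every alternative fails. However, the claim is an employment claim, so the 'unless' proviso supplies this condition. Satisfied.
  (c) Cassian Lindqvist resides in Ashdale, so one alternative holds. Satisfied.
  (d) The claim does not concern real property. Not satisfied.
  (e) The claim is an employment claim, not a tort claim, so this disjunct is met. Condition met.
  → Not every requirement is met — no jurisdiction.
The Superior Court of Norford:
  (a) The claim is an employment claim, not a tort claim; no defendant is a corporation — none of the alternatives is met. Condition not met.
  (b) Every defendant has filed written consent, so one alternative holds. Met.
  (c) The plaintiff resides in Ashdale, which is not Norford — that alternative is enough. Condition met.
  (d) The claim is an employment claim, not a property claim, so this disjunct is met. Condition met.
  (e) The amount in controversy is 99,750 dollars, within the 112,000 dollars ceiling. Condition met.
  → At least one condition fails; no jurisdiction.
The Norford Court of Common Pleas:
  (a) The amount in controversy is 99,750 dollars, within the $150,000 ceiling, which satisfies one of the alternatives. The exception is not triggered, since the claim is an employment claim, not a property claim. Satisfied.
  (b) The amount in controversy is USD 99,750, which meets the USD 90,500 floor, which satisfies one of the alternatives. Satisfied.
  (c) The claim is an employment claim, not a property claim. And the carve-out is inapplicable — the plaintiff resides in Ashdale, not Norford. Condition met.
  → Every requirement is satisfied — jurisdiction.
Courts with jurisdiction: the Norford Court of Common Pleas — 1 in total.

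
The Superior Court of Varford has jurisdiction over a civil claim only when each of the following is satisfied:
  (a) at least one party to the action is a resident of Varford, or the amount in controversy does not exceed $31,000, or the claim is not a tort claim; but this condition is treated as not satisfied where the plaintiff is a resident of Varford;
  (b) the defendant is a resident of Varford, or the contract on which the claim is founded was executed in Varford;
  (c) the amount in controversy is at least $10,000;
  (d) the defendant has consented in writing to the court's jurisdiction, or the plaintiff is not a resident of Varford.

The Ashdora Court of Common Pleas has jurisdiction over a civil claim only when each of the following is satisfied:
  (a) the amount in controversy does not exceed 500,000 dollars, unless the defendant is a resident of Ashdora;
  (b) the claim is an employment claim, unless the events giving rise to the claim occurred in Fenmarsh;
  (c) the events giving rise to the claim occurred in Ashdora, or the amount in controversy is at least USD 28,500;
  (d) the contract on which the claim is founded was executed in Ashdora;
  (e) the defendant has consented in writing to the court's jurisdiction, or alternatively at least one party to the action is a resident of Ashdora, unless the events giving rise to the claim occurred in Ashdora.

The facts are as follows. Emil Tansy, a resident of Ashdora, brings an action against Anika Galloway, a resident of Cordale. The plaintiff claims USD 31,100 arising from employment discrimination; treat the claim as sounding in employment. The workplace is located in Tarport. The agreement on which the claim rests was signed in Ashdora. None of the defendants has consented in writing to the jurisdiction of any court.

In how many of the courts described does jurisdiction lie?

1

The Superior Court of Varford:
  (a) The claim is an employment claim, not a tort claim, so this disjunct is met. The carve-out does not apply: the plaintiff resides in Ashdora, not Varford. Condition met.
  (b) The defendant resides in Cordale, not Varford; the contract was executed in Ashdora, not Varford — no alternative holds. Not satisfied.
  (c) The amount in controversy is USD 31,100, which meets the 10,000 dollars floor. Met.
  (d) The plaintiff resides in Ashdora, which is not Varford — that alternative is enough. Met.
  → The court lacks jurisdiction.
The Ashdora Court of Common Pleas:
  (a) The amount in controversy is 31,100 dollars, within the USD 500,000 ceiling. Met.
  (b) The claim is an employment claim. Condition met.
  (c) The amount in controversy is USD 31,100, which meets the 28,500 dollars floor, so one alternative holds. Condition met.
  (d) The contract was executed in Ashdora. Condition met.
  (e) Emil Tansy resides in Ashdora, so this disjunct is met. Satisfied.
  → The court has jurisdiction.
Courts with jurisdiction: the Ashdora Court of Common Pleas — 1 in total.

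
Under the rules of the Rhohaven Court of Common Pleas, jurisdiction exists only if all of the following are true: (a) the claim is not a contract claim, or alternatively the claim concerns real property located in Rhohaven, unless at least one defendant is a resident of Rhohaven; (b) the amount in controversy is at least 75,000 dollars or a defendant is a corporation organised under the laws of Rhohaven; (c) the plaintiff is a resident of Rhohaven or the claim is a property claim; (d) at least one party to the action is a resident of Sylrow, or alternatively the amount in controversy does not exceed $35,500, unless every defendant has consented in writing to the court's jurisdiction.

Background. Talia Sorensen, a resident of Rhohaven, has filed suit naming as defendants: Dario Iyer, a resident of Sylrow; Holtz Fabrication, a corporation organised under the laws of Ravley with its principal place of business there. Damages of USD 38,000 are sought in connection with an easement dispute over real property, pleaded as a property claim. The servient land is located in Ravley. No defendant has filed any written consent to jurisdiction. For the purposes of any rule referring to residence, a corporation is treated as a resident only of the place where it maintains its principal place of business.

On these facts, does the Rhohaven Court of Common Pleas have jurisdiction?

No

The Rhohaven Court of Common Pleas:
  (a) The claim is a property claim, not a contract claim, so this disjunct is met. Satisfied.
  (b) The amount in controversy is 38,000 dollars, below the 75,000 dollars floor; the corporate defendant(s) are organised in Ravley, not Rhohaven — no alternative holds. Condition not met.
  (c) The plaintiff resides in Rhohaven, which satisfies one of the alternatives. Satisfied.
  (d) Dario Iyer resides in Sylrow, so one alternative holds. Met.
  → The court lacks jurisdiction.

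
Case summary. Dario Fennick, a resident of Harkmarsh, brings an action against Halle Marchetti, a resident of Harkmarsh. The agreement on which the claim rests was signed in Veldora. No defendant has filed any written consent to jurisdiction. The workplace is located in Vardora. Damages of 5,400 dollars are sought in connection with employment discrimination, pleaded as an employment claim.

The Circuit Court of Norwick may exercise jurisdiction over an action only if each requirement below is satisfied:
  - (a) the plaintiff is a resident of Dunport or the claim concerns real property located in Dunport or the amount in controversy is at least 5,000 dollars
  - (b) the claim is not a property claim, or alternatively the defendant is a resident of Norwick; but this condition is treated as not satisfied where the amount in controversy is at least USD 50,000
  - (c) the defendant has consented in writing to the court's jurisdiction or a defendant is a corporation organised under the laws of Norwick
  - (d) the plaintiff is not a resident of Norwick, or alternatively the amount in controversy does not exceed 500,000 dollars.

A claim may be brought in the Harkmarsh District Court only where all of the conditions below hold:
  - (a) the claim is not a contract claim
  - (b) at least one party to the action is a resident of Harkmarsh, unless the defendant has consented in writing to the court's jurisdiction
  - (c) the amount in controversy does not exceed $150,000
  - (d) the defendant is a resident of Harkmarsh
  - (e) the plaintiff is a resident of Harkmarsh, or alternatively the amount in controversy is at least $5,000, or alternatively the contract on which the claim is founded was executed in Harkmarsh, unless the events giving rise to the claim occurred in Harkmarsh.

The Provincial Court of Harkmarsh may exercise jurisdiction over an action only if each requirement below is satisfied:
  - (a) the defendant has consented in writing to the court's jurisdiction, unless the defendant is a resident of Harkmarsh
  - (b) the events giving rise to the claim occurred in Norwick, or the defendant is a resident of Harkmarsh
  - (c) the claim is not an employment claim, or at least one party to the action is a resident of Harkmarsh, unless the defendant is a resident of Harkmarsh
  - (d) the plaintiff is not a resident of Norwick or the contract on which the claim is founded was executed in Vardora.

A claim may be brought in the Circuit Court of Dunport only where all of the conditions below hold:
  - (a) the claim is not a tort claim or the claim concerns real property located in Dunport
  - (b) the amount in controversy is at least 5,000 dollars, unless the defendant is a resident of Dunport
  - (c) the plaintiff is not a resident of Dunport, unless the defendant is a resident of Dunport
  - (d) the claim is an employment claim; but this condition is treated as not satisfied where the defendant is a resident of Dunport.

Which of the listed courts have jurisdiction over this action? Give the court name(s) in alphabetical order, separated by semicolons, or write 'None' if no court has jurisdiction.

the Circuit Court of Dunport; the Harkmarsh District Court; the Provincial Court of Harkmarsh

The Circuit Court of Norwick:
  (a) The amount in controversy is $5,400, which meets the 5,000 dollars floor, so this disjunct is met. Condition met.
  (b) The claim is an employment claim, not a property claim, so this disjunct is met. The exception is not triggered, since the amount in controversy is $5,400, below the $50,000 floor. Met.
  (c) No such written consent has been filed; no defendant is a corporation — every alternative fails. Not satisfied.
  (d) The plaintiff resides in Harkmarsh, which is not Norwick — that alternative is enough. Condition met.
  → At least one condition fails; no jurisdiction.
The Harkmarsh District Court:
  (a) The claim is an employment claim, not a contract claim. Condition met.
  (b) Dario Fennick resides in Harkmarsh. Condition met.
  (c) The amount in controversy is $5,400, within the $150,000 ceiling. Condition met.
  (d) The defendant resides in Harkmarsh. Satisfied.
  (e) The plaintiff resides in Harkmarsh, which satisfies one of the alternatives. Satisfied.
  → Jurisdiction lies.
The Provincial Court of Harkmarsh:
  (a) No such written consent has been filed. But the defendant resides in Harkmarsh, and the 'unless' clause therefore excuses the requirement. Condition met.
  (b) The defendant resides in Harkmarsh — that alternative is enough. Satisfied.
  (c) Dario Fennick resides in Harkmarsh, so one alternative holds. Met.
  (d) The plaintiff resides in Harkmarsh, which is not Norwick — that alternative is enough. Satisfied.
  → All conditions met; jurisdiction exists.
The Circuit Court of Dunport:
  (a) The claim is an employment claim, not a tort claim, so this disjunct is met. Met.
  (b) The amount in controversy is $5,400, which meets the $5,000 floor. Satisfied.
  (c) The plaintiff resides in Harkmarsh, which is not Dunport. Met.
  (d) The claim is an employment claim. The carve-out does not apply: the defendant resides in Harkmarsh, not Dunport. Met.
  → Every requirement is satisfied — jurisdiction.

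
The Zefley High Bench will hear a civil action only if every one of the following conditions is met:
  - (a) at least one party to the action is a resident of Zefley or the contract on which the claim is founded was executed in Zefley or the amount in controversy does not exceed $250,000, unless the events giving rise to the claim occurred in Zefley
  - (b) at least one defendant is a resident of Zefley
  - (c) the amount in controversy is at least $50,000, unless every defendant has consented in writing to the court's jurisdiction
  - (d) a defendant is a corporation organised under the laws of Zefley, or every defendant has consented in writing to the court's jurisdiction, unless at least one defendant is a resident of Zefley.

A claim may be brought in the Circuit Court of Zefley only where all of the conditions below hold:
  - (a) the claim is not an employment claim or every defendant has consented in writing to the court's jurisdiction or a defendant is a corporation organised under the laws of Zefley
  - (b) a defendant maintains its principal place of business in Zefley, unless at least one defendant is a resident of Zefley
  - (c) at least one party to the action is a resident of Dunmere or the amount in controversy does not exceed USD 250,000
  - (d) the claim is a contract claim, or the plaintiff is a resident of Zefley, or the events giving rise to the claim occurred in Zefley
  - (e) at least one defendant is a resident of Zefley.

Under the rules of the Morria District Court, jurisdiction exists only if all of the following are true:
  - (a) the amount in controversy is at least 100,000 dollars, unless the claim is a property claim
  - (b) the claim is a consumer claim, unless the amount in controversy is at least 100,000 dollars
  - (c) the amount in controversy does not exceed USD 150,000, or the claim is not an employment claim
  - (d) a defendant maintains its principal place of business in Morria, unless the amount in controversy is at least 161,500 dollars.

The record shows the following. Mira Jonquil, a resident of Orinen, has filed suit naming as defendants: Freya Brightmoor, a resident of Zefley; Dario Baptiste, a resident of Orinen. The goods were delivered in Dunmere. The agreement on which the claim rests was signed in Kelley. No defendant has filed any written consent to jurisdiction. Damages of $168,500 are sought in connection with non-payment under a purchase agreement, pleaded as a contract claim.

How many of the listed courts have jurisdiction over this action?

3

The Zefley High Bench:
  (a) Freya Brightmoor resides in Zefley, which satisfies one of the alternatives. Condition met.
  (b) Freya Brightmoor resides in Zefley. Satisfied.
  (c) The amount in controversy is USD 168,500, which meets the USD 50,000 floor. Met.
  (d) No defendant is a corporation; no such written consent has been filed — no alternative holds. The proviso rescues it, though: Freya Brightmoor resides in Zefley. Met.
  → The court has jurisdiction.
The Circuit Court of Zefley:
  (a) The claim is a contract claim, not an employment claim, which satisfies one of the alternatives. Met.
  (b) No defendant is a corporation. However, Freya Brightmoor resides in Zefley, so the 'unless' proviso supplies this condition. Met.
  (c) The amount in controversy is 168,500 dollars, within the USD 250,000 ceiling — that alternative is enough. Condition met.
  (d) The claim is a contract claim, so one alternative holds. Condition met.
  (e) Freya Brightmoor resides in Zefley. Condition met.
  → All conditions met; jurisdiction exists.
The Morria District Court:
  (a) The amount in controversy is $168,500, which meets the 100,000 dollars floor. Condition met.
  (b) The claim is a contract claim, not a consumer claim. The proviso rescues it, though: the amount in controversy is USD 168,500, which meets the $100,000 floor. Satisfied.
  (c) The claim is a contract claim, not an employment claim — that alternative is enough. Satisfied.
  (d) No defendant is a corporation. However, the amount in controversy is $168,500, which meets the USD 161,500 floor, so the 'unless' proviso supplies this condition. Met.
  → The court has jurisdiction.
Courts with jurisdiction: the Zefley High Bench, the Circuit Court of Zefley, the Morria District Court — 3 in total.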